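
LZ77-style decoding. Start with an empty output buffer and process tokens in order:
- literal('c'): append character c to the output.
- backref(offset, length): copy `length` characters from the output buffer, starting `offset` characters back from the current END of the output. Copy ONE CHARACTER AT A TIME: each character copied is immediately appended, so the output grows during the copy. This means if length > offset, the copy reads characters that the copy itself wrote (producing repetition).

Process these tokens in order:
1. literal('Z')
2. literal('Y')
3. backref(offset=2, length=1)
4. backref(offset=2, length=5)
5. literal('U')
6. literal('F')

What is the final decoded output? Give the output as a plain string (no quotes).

Token 1: literal('Z'). Output: "Z"
Token 2: literal('Y'). Output: "ZY"
Token 3: backref(off=2, len=1). Copied 'Z' from pos 0. Output: "ZYZ"
Token 4: backref(off=2, len=5) (overlapping!). Copied 'YZYZY' from pos 1. Output: "ZYZYZYZY"
Token 5: literal('U'). Output: "ZYZYZYZYU"
Token 6: literal('F'). Output: "ZYZYZYZYUF"

Answer: ZYZYZYZYUF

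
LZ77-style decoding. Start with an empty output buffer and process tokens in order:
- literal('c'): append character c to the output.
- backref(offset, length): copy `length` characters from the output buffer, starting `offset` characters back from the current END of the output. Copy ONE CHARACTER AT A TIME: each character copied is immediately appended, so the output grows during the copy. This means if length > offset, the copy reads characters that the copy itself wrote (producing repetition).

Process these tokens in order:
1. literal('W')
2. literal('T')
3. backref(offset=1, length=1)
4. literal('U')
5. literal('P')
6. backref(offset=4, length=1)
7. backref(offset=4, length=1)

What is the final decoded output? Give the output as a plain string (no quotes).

Token 1: literal('W'). Output: "W"
Token 2: literal('T'). Output: "WT"
Token 3: backref(off=1, len=1). Copied 'T' from pos 1. Output: "WTT"
Token 4: literal('U'). Output: "WTTU"
Token 5: literal('P'). Output: "WTTUP"
Token 6: backref(off=4, len=1). Copied 'T' from pos 1. Output: "WTTUPT"
Token 7: backref(off=4, len=1). Copied 'T' from pos 2. Output: "WTTUPTT"

Answer: WTTUPTT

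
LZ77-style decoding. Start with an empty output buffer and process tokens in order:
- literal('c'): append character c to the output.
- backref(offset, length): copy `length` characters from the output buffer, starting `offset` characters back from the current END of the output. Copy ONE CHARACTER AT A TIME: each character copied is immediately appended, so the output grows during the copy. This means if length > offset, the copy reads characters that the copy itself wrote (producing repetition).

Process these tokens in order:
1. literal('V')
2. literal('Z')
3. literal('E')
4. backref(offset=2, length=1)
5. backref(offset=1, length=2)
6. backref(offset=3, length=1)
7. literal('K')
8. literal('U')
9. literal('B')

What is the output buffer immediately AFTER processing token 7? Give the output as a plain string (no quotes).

Answer: VZEZZZZK

Derivation:
Token 1: literal('V'). Output: "V"
Token 2: literal('Z'). Output: "VZ"
Token 3: literal('E'). Output: "VZE"
Token 4: backref(off=2, len=1). Copied 'Z' from pos 1. Output: "VZEZ"
Token 5: backref(off=1, len=2) (overlapping!). Copied 'ZZ' from pos 3. Output: "VZEZZZ"
Token 6: backref(off=3, len=1). Copied 'Z' from pos 3. Output: "VZEZZZZ"
Token 7: literal('K'). Output: "VZEZZZZK"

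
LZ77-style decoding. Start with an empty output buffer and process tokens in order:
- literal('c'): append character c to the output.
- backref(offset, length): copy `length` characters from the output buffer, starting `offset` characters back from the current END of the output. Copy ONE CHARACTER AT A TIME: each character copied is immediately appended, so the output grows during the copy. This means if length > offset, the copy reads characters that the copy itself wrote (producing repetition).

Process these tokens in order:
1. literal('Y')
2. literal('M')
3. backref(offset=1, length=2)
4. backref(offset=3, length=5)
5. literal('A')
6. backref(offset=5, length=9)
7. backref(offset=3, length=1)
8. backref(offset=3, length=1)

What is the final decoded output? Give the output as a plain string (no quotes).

Answer: YMMMMMMMMAMMMMAMMMMMM

Derivation:
Token 1: literal('Y'). Output: "Y"
Token 2: literal('M'). Output: "YM"
Token 3: backref(off=1, len=2) (overlapping!). Copied 'MM' from pos 1. Output: "YMMM"
Token 4: backref(off=3, len=5) (overlapping!). Copied 'MMMMM' from pos 1. Output: "YMMMMMMMM"
Token 5: literal('A'). Output: "YMMMMMMMMA"
Token 6: backref(off=5, len=9) (overlapping!). Copied 'MMMMAMMMM' from pos 5. Output: "YMMMMMMMMAMMMMAMMMM"
Token 7: backref(off=3, len=1). Copied 'M' from pos 16. Output: "YMMMMMMMMAMMMMAMMMMM"
Token 8: backref(off=3, len=1). Copied 'M' from pos 17. Output: "YMMMMMMMMAMMMMAMMMMMM"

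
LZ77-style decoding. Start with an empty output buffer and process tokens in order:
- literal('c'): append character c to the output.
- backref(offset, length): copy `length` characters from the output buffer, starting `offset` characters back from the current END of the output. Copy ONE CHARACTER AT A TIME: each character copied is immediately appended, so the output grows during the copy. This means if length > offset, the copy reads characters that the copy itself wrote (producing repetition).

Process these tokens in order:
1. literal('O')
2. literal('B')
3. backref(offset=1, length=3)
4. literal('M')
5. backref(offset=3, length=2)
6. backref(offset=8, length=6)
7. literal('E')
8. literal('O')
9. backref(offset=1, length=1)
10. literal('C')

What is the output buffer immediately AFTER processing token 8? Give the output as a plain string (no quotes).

Answer: OBBBBMBBOBBBBMEO

Derivation:
Token 1: literal('O'). Output: "O"
Token 2: literal('B'). Output: "OB"
Token 3: backref(off=1, len=3) (overlapping!). Copied 'BBB' from pos 1. Output: "OBBBB"
Token 4: literal('M'). Output: "OBBBBM"
Token 5: backref(off=3, len=2). Copied 'BB' from pos 3. Output: "OBBBBMBB"
Token 6: backref(off=8, len=6). Copied 'OBBBBM' from pos 0. Output: "OBBBBMBBOBBBBM"
Token 7: literal('E'). Output: "OBBBBMBBOBBBBME"
Token 8: literal('O'). Output: "OBBBBMBBOBBBBMEO"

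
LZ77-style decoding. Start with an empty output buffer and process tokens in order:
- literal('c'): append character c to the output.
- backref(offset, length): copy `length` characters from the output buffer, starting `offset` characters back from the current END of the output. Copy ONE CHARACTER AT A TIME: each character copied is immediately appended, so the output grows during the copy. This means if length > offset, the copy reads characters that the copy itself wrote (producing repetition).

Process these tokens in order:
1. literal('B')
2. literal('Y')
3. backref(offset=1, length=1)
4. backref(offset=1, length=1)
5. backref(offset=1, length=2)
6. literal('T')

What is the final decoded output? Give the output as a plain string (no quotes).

Token 1: literal('B'). Output: "B"
Token 2: literal('Y'). Output: "BY"
Token 3: backref(off=1, len=1). Copied 'Y' from pos 1. Output: "BYY"
Token 4: backref(off=1, len=1). Copied 'Y' from pos 2. Output: "BYYY"
Token 5: backref(off=1, len=2) (overlapping!). Copied 'YY' from pos 3. Output: "BYYYYY"
Token 6: literal('T'). Output: "BYYYYYT"

Answer: BYYYYYT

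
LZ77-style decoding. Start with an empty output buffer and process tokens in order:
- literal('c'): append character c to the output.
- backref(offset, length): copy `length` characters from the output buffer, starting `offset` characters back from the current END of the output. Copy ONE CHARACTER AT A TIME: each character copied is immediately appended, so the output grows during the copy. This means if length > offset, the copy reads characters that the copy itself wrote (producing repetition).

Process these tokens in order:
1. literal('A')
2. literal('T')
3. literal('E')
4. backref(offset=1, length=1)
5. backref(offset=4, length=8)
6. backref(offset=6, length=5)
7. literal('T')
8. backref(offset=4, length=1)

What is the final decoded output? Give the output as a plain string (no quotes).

Answer: ATEEATEEATEEEEATETA

Derivation:
Token 1: literal('A'). Output: "A"
Token 2: literal('T'). Output: "AT"
Token 3: literal('E'). Output: "ATE"
Token 4: backref(off=1, len=1). Copied 'E' from pos 2. Output: "ATEE"
Token 5: backref(off=4, len=8) (overlapping!). Copied 'ATEEATEE' from pos 0. Output: "ATEEATEEATEE"
Token 6: backref(off=6, len=5). Copied 'EEATE' from pos 6. Output: "ATEEATEEATEEEEATE"
Token 7: literal('T'). Output: "ATEEATEEATEEEEATET"
Token 8: backref(off=4, len=1). Copied 'A' from pos 14. Output: "ATEEATEEATEEEEATETA"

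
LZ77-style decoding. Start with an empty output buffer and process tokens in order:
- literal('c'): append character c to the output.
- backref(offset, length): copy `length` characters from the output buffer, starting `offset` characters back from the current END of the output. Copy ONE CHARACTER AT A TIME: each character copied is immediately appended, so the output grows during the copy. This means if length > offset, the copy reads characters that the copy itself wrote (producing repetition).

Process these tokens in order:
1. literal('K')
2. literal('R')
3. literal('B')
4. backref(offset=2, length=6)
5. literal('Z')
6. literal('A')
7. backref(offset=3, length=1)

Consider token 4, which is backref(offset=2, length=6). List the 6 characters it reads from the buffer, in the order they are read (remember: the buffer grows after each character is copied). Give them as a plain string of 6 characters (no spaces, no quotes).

Token 1: literal('K'). Output: "K"
Token 2: literal('R'). Output: "KR"
Token 3: literal('B'). Output: "KRB"
Token 4: backref(off=2, len=6). Buffer before: "KRB" (len 3)
  byte 1: read out[1]='R', append. Buffer now: "KRBR"
  byte 2: read out[2]='B', append. Buffer now: "KRBRB"
  byte 3: read out[3]='R', append. Buffer now: "KRBRBR"
  byte 4: read out[4]='B', append. Buffer now: "KRBRBRB"
  byte 5: read out[5]='R', append. Buffer now: "KRBRBRBR"
  byte 6: read out[6]='B', append. Buffer now: "KRBRBRBRB"

Answer: RBRBRB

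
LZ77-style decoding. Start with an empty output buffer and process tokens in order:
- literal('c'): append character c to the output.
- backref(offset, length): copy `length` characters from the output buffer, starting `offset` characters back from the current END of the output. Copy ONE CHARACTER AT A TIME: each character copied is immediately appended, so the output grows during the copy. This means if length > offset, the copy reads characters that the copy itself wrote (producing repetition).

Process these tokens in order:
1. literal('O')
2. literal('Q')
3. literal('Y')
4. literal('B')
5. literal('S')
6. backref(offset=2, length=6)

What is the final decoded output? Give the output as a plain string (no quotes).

Token 1: literal('O'). Output: "O"
Token 2: literal('Q'). Output: "OQ"
Token 3: literal('Y'). Output: "OQY"
Token 4: literal('B'). Output: "OQYB"
Token 5: literal('S'). Output: "OQYBS"
Token 6: backref(off=2, len=6) (overlapping!). Copied 'BSBSBS' from pos 3. Output: "OQYBSBSBSBS"

Answer: OQYBSBSBSBS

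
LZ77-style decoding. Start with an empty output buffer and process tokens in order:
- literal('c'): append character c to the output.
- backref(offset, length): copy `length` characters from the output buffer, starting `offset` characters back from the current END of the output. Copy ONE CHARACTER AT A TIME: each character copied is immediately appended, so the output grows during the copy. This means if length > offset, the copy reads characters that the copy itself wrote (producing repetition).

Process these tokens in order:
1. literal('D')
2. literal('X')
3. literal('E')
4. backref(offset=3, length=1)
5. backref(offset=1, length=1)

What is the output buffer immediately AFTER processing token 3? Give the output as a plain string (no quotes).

Answer: DXE

Derivation:
Token 1: literal('D'). Output: "D"
Token 2: literal('X'). Output: "DX"
Token 3: literal('E'). Output: "DXE"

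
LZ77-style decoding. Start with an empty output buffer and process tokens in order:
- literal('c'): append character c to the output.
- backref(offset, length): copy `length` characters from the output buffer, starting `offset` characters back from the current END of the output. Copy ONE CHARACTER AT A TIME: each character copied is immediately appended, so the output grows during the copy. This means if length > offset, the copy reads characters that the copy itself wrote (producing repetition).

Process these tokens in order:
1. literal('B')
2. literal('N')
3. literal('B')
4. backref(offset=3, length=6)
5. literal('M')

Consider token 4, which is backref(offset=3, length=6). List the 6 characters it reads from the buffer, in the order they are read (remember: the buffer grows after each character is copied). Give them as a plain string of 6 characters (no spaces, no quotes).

Answer: BNBBNB

Derivation:
Token 1: literal('B'). Output: "B"
Token 2: literal('N'). Output: "BN"
Token 3: literal('B'). Output: "BNB"
Token 4: backref(off=3, len=6). Buffer before: "BNB" (len 3)
  byte 1: read out[0]='B', append. Buffer now: "BNBB"
  byte 2: read out[1]='N', append. Buffer now: "BNBBN"
  byte 3: read out[2]='B', append. Buffer now: "BNBBNB"
  byte 4: read out[3]='B', append. Buffer now: "BNBBNBB"
  byte 5: read out[4]='N', append. Buffer now: "BNBBNBBN"
  byte 6: read out[5]='B', append. Buffer now: "BNBBNBBNB"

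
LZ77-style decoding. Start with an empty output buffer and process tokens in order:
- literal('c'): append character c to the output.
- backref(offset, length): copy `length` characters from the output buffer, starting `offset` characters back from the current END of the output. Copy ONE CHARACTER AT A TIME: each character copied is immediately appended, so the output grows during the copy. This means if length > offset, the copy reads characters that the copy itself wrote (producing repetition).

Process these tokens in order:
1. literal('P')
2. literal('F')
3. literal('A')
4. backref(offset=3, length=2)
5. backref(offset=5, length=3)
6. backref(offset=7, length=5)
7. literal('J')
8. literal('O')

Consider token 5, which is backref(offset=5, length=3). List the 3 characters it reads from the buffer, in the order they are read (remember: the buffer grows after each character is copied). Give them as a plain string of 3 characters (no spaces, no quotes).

Token 1: literal('P'). Output: "P"
Token 2: literal('F'). Output: "PF"
Token 3: literal('A'). Output: "PFA"
Token 4: backref(off=3, len=2). Copied 'PF' from pos 0. Output: "PFAPF"
Token 5: backref(off=5, len=3). Buffer before: "PFAPF" (len 5)
  byte 1: read out[0]='P', append. Buffer now: "PFAPFP"
  byte 2: read out[1]='F', append. Buffer now: "PFAPFPF"
  byte 3: read out[2]='A', append. Buffer now: "PFAPFPFA"

Answer: PFA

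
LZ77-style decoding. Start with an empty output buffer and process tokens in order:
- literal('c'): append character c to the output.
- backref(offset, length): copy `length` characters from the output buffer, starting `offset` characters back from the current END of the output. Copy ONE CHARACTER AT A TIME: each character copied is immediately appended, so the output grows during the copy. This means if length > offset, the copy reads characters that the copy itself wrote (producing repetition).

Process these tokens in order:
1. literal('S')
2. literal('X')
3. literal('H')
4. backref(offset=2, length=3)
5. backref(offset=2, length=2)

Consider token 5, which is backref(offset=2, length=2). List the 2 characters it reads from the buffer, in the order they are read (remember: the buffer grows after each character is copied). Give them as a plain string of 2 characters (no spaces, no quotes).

Answer: HX

Derivation:
Token 1: literal('S'). Output: "S"
Token 2: literal('X'). Output: "SX"
Token 3: literal('H'). Output: "SXH"
Token 4: backref(off=2, len=3) (overlapping!). Copied 'XHX' from pos 1. Output: "SXHXHX"
Token 5: backref(off=2, len=2). Buffer before: "SXHXHX" (len 6)
  byte 1: read out[4]='H', append. Buffer now: "SXHXHXH"
  byte 2: read out[5]='X', append. Buffer now: "SXHXHXHX"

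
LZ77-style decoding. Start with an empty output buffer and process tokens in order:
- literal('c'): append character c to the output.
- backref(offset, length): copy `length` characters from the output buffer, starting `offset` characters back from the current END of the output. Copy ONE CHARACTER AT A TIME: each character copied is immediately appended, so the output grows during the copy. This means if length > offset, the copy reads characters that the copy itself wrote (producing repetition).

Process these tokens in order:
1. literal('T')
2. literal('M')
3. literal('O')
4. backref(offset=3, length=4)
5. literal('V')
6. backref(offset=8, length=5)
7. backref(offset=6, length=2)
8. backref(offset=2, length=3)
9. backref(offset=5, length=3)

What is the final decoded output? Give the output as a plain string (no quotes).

Token 1: literal('T'). Output: "T"
Token 2: literal('M'). Output: "TM"
Token 3: literal('O'). Output: "TMO"
Token 4: backref(off=3, len=4) (overlapping!). Copied 'TMOT' from pos 0. Output: "TMOTMOT"
Token 5: literal('V'). Output: "TMOTMOTV"
Token 6: backref(off=8, len=5). Copied 'TMOTM' from pos 0. Output: "TMOTMOTVTMOTM"
Token 7: backref(off=6, len=2). Copied 'VT' from pos 7. Output: "TMOTMOTVTMOTMVT"
Token 8: backref(off=2, len=3) (overlapping!). Copied 'VTV' from pos 13. Output: "TMOTMOTVTMOTMVTVTV"
Token 9: backref(off=5, len=3). Copied 'VTV' from pos 13. Output: "TMOTMOTVTMOTMVTVTVVTV"

Answer: TMOTMOTVTMOTMVTVTVVTV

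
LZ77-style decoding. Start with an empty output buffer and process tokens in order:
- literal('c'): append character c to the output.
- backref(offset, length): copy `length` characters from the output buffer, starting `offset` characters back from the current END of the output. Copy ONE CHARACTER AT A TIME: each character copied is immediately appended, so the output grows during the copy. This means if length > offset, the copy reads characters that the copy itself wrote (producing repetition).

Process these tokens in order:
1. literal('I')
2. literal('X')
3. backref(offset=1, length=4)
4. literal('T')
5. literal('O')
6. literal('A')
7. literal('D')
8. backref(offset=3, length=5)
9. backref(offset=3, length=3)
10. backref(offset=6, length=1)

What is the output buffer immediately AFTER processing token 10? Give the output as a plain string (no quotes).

Token 1: literal('I'). Output: "I"
Token 2: literal('X'). Output: "IX"
Token 3: backref(off=1, len=4) (overlapping!). Copied 'XXXX' from pos 1. Output: "IXXXXX"
Token 4: literal('T'). Output: "IXXXXXT"
Token 5: literal('O'). Output: "IXXXXXTO"
Token 6: literal('A'). Output: "IXXXXXTOA"
Token 7: literal('D'). Output: "IXXXXXTOAD"
Token 8: backref(off=3, len=5) (overlapping!). Copied 'OADOA' from pos 7. Output: "IXXXXXTOADOADOA"
Token 9: backref(off=3, len=3). Copied 'DOA' from pos 12. Output: "IXXXXXTOADOADOADOA"
Token 10: backref(off=6, len=1). Copied 'D' from pos 12. Output: "IXXXXXTOADOADOADOAD"

Answer: IXXXXXTOADOADOADOAD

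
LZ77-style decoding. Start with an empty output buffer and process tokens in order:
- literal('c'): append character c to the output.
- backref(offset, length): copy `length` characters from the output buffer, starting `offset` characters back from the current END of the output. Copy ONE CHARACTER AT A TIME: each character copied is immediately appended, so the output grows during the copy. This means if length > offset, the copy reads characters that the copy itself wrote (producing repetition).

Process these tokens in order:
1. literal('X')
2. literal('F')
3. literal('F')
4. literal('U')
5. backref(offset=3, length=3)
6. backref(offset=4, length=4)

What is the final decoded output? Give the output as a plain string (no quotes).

Answer: XFFUFFUUFFU

Derivation:
Token 1: literal('X'). Output: "X"
Token 2: literal('F'). Output: "XF"
Token 3: literal('F'). Output: "XFF"
Token 4: literal('U'). Output: "XFFU"
Token 5: backref(off=3, len=3). Copied 'FFU' from pos 1. Output: "XFFUFFU"
Token 6: backref(off=4, len=4). Copied 'UFFU' from pos 3. Output: "XFFUFFUUFFU"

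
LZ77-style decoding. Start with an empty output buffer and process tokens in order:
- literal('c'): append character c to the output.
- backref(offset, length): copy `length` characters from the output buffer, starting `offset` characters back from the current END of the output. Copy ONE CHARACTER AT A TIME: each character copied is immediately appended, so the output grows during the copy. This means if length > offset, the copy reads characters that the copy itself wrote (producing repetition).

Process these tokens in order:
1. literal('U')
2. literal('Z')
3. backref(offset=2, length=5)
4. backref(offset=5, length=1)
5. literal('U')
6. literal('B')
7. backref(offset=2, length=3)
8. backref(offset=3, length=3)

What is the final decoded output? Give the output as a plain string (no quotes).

Answer: UZUZUZUUUBUBUUBU

Derivation:
Token 1: literal('U'). Output: "U"
Token 2: literal('Z'). Output: "UZ"
Token 3: backref(off=2, len=5) (overlapping!). Copied 'UZUZU' from pos 0. Output: "UZUZUZU"
Token 4: backref(off=5, len=1). Copied 'U' from pos 2. Output: "UZUZUZUU"
Token 5: literal('U'). Output: "UZUZUZUUU"
Token 6: literal('B'). Output: "UZUZUZUUUB"
Token 7: backref(off=2, len=3) (overlapping!). Copied 'UBU' from pos 8. Output: "UZUZUZUUUBUBU"
Token 8: backref(off=3, len=3). Copied 'UBU' from pos 10. Output: "UZUZUZUUUBUBUUBU"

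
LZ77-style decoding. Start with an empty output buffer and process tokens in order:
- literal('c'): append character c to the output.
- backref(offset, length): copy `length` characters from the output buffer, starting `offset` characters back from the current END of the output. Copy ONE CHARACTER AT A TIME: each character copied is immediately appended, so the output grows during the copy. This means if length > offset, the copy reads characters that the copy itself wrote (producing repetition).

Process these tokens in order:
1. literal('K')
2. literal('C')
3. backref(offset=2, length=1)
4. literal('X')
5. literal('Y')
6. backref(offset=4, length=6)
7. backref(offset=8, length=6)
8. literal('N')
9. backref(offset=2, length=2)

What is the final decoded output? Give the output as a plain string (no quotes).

Token 1: literal('K'). Output: "K"
Token 2: literal('C'). Output: "KC"
Token 3: backref(off=2, len=1). Copied 'K' from pos 0. Output: "KCK"
Token 4: literal('X'). Output: "KCKX"
Token 5: literal('Y'). Output: "KCKXY"
Token 6: backref(off=4, len=6) (overlapping!). Copied 'CKXYCK' from pos 1. Output: "KCKXYCKXYCK"
Token 7: backref(off=8, len=6). Copied 'XYCKXY' from pos 3. Output: "KCKXYCKXYCKXYCKXY"
Token 8: literal('N'). Output: "KCKXYCKXYCKXYCKXYN"
Token 9: backref(off=2, len=2). Copied 'YN' from pos 16. Output: "KCKXYCKXYCKXYCKXYNYN"

Answer: KCKXYCKXYCKXYCKXYNYN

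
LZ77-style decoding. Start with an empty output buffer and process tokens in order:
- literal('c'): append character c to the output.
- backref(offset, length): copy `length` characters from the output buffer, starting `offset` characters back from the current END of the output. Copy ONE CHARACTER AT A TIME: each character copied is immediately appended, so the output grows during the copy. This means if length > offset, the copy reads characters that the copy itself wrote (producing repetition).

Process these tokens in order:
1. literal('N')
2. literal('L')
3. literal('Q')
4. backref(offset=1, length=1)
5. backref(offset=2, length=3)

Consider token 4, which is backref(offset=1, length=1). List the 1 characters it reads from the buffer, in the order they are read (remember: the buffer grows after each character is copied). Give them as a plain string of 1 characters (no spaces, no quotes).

Answer: Q

Derivation:
Token 1: literal('N'). Output: "N"
Token 2: literal('L'). Output: "NL"
Token 3: literal('Q'). Output: "NLQ"
Token 4: backref(off=1, len=1). Buffer before: "NLQ" (len 3)
  byte 1: read out[2]='Q', append. Buffer now: "NLQQ"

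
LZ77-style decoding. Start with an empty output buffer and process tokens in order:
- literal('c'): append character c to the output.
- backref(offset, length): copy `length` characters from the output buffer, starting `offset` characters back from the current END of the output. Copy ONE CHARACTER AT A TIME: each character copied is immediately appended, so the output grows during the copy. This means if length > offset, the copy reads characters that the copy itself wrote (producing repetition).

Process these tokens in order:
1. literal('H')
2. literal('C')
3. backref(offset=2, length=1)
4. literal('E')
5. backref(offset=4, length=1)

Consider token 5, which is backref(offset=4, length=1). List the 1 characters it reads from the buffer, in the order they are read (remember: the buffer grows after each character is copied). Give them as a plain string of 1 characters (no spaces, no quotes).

Token 1: literal('H'). Output: "H"
Token 2: literal('C'). Output: "HC"
Token 3: backref(off=2, len=1). Copied 'H' from pos 0. Output: "HCH"
Token 4: literal('E'). Output: "HCHE"
Token 5: backref(off=4, len=1). Buffer before: "HCHE" (len 4)
  byte 1: read out[0]='H', append. Buffer now: "HCHEH"

Answer: H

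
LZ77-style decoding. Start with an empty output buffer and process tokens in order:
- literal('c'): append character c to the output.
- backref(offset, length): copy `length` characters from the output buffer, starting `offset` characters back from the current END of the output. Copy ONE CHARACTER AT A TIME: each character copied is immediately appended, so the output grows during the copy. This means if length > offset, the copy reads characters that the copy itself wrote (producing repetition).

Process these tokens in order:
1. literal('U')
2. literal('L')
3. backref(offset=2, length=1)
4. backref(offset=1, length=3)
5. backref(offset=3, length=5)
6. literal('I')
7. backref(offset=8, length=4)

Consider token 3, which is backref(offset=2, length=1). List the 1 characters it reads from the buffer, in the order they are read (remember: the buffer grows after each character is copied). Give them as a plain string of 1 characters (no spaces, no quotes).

Token 1: literal('U'). Output: "U"
Token 2: literal('L'). Output: "UL"
Token 3: backref(off=2, len=1). Buffer before: "UL" (len 2)
  byte 1: read out[0]='U', append. Buffer now: "ULU"

Answer: U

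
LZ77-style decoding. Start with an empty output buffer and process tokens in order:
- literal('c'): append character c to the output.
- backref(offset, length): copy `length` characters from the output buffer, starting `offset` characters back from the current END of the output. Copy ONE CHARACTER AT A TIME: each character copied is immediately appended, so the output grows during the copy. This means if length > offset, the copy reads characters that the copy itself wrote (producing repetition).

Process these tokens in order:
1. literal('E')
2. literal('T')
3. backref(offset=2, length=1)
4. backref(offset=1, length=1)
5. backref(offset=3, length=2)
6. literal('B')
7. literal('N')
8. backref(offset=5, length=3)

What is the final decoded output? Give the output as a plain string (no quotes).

Answer: ETEETEBNETE

Derivation:
Token 1: literal('E'). Output: "E"
Token 2: literal('T'). Output: "ET"
Token 3: backref(off=2, len=1). Copied 'E' from pos 0. Output: "ETE"
Token 4: backref(off=1, len=1). Copied 'E' from pos 2. Output: "ETEE"
Token 5: backref(off=3, len=2). Copied 'TE' from pos 1. Output: "ETEETE"
Token 6: literal('B'). Output: "ETEETEB"
Token 7: literal('N'). Output: "ETEETEBN"
Token 8: backref(off=5, len=3). Copied 'ETE' from pos 3. Output: "ETEETEBNETE"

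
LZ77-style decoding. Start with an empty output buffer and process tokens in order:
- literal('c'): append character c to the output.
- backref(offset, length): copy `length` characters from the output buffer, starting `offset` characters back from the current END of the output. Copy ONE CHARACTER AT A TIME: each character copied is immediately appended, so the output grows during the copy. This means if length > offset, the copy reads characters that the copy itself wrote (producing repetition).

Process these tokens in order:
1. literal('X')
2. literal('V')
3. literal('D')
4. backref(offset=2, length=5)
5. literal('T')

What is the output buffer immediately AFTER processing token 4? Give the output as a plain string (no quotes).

Answer: XVDVDVDV

Derivation:
Token 1: literal('X'). Output: "X"
Token 2: literal('V'). Output: "XV"
Token 3: literal('D'). Output: "XVD"
Token 4: backref(off=2, len=5) (overlapping!). Copied 'VDVDV' from pos 1. Output: "XVDVDVDV"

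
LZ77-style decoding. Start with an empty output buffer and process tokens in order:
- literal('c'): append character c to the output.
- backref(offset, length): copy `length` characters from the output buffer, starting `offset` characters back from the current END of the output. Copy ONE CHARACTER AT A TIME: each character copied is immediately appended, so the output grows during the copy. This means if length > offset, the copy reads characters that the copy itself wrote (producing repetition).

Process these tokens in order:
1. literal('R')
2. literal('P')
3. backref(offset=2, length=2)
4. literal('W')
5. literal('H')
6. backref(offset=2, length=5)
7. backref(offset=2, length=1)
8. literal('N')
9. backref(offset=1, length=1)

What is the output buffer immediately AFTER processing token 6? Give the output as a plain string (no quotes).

Answer: RPRPWHWHWHW

Derivation:
Token 1: literal('R'). Output: "R"
Token 2: literal('P'). Output: "RP"
Token 3: backref(off=2, len=2). Copied 'RP' from pos 0. Output: "RPRP"
Token 4: literal('W'). Output: "RPRPW"
Token 5: literal('H'). Output: "RPRPWH"
Token 6: backref(off=2, len=5) (overlapping!). Copied 'WHWHW' from pos 4. Output: "RPRPWHWHWHW"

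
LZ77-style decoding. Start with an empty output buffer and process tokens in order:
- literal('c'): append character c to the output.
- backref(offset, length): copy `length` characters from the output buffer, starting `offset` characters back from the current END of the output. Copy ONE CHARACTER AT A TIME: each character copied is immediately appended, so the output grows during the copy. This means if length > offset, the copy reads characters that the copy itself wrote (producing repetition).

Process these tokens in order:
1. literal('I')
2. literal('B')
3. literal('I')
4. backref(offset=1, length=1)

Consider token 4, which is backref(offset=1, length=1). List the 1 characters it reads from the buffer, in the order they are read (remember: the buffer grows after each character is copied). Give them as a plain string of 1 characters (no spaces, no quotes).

Token 1: literal('I'). Output: "I"
Token 2: literal('B'). Output: "IB"
Token 3: literal('I'). Output: "IBI"
Token 4: backref(off=1, len=1). Buffer before: "IBI" (len 3)
  byte 1: read out[2]='I', append. Buffer now: "IBII"

Answer: I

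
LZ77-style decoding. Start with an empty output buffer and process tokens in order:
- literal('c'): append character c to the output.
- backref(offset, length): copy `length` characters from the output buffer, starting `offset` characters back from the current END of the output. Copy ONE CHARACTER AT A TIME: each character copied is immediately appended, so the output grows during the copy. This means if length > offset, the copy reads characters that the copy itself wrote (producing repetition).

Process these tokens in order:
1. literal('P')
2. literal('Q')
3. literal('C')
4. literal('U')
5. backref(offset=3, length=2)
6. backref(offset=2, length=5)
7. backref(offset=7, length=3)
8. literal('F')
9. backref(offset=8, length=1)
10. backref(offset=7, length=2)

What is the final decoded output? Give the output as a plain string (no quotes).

Token 1: literal('P'). Output: "P"
Token 2: literal('Q'). Output: "PQ"
Token 3: literal('C'). Output: "PQC"
Token 4: literal('U'). Output: "PQCU"
Token 5: backref(off=3, len=2). Copied 'QC' from pos 1. Output: "PQCUQC"
Token 6: backref(off=2, len=5) (overlapping!). Copied 'QCQCQ' from pos 4. Output: "PQCUQCQCQCQ"
Token 7: backref(off=7, len=3). Copied 'QCQ' from pos 4. Output: "PQCUQCQCQCQQCQ"
Token 8: literal('F'). Output: "PQCUQCQCQCQQCQF"
Token 9: backref(off=8, len=1). Copied 'C' from pos 7. Output: "PQCUQCQCQCQQCQFC"
Token 10: backref(off=7, len=2). Copied 'CQ' from pos 9. Output: "PQCUQCQCQCQQCQFCCQ"

Answer: PQCUQCQCQCQQCQFCCQ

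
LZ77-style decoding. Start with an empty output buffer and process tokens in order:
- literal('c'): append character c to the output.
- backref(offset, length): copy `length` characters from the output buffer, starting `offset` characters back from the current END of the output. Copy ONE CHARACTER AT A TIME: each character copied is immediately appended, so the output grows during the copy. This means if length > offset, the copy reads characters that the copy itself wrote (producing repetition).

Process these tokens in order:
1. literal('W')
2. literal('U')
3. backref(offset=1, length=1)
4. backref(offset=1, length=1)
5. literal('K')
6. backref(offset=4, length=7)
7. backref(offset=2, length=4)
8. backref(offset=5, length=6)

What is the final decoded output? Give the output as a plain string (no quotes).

Token 1: literal('W'). Output: "W"
Token 2: literal('U'). Output: "WU"
Token 3: backref(off=1, len=1). Copied 'U' from pos 1. Output: "WUU"
Token 4: backref(off=1, len=1). Copied 'U' from pos 2. Output: "WUUU"
Token 5: literal('K'). Output: "WUUUK"
Token 6: backref(off=4, len=7) (overlapping!). Copied 'UUUKUUU' from pos 1. Output: "WUUUKUUUKUUU"
Token 7: backref(off=2, len=4) (overlapping!). Copied 'UUUU' from pos 10. Output: "WUUUKUUUKUUUUUUU"
Token 8: backref(off=5, len=6) (overlapping!). Copied 'UUUUUU' from pos 11. Output: "WUUUKUUUKUUUUUUUUUUUUU"

Answer: WUUUKUUUKUUUUUUUUUUUUU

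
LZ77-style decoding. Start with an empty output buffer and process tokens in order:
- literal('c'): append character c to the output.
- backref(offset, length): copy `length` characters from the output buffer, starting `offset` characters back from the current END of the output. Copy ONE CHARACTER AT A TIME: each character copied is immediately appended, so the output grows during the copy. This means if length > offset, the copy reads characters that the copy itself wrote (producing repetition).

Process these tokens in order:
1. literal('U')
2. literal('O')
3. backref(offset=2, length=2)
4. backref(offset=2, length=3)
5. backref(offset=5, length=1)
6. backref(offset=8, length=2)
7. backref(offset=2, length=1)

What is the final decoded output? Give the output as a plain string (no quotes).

Token 1: literal('U'). Output: "U"
Token 2: literal('O'). Output: "UO"
Token 3: backref(off=2, len=2). Copied 'UO' from pos 0. Output: "UOUO"
Token 4: backref(off=2, len=3) (overlapping!). Copied 'UOU' from pos 2. Output: "UOUOUOU"
Token 5: backref(off=5, len=1). Copied 'U' from pos 2. Output: "UOUOUOUU"
Token 6: backref(off=8, len=2). Copied 'UO' from pos 0. Output: "UOUOUOUUUO"
Token 7: backref(off=2, len=1). Copied 'U' from pos 8. Output: "UOUOUOUUUOU"

Answer: UOUOUOUUUOU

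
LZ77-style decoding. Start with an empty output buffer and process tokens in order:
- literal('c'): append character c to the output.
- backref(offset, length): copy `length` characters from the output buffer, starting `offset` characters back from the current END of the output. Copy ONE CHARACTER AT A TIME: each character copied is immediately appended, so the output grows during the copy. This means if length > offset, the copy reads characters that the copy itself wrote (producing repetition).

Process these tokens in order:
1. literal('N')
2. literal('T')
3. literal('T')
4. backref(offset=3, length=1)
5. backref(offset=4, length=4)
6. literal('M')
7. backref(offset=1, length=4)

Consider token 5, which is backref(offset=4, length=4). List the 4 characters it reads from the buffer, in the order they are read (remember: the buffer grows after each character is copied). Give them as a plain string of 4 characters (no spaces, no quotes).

Answer: NTTN

Derivation:
Token 1: literal('N'). Output: "N"
Token 2: literal('T'). Output: "NT"
Token 3: literal('T'). Output: "NTT"
Token 4: backref(off=3, len=1). Copied 'N' from pos 0. Output: "NTTN"
Token 5: backref(off=4, len=4). Buffer before: "NTTN" (len 4)
  byte 1: read out[0]='N', append. Buffer now: "NTTNN"
  byte 2: read out[1]='T', append. Buffer now: "NTTNNT"
  byte 3: read out[2]='T', append. Buffer now: "NTTNNTT"
  byte 4: read out[3]='N', append. Buffer now: "NTTNNTTN"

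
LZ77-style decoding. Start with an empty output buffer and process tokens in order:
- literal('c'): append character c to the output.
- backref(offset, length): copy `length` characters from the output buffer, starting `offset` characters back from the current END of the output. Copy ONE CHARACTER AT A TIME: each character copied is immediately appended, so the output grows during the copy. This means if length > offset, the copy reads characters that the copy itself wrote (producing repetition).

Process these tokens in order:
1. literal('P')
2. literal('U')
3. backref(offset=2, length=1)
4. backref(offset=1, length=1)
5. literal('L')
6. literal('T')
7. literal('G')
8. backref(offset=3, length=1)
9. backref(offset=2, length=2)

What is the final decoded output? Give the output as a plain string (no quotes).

Answer: PUPPLTGLGL

Derivation:
Token 1: literal('P'). Output: "P"
Token 2: literal('U'). Output: "PU"
Token 3: backref(off=2, len=1). Copied 'P' from pos 0. Output: "PUP"
Token 4: backref(off=1, len=1). Copied 'P' from pos 2. Output: "PUPP"
Token 5: literal('L'). Output: "PUPPL"
Token 6: literal('T'). Output: "PUPPLT"
Token 7: literal('G'). Output: "PUPPLTG"
Token 8: backref(off=3, len=1). Copied 'L' from pos 4. Output: "PUPPLTGL"
Token 9: backref(off=2, len=2). Copied 'GL' from pos 6. Output: "PUPPLTGLGL"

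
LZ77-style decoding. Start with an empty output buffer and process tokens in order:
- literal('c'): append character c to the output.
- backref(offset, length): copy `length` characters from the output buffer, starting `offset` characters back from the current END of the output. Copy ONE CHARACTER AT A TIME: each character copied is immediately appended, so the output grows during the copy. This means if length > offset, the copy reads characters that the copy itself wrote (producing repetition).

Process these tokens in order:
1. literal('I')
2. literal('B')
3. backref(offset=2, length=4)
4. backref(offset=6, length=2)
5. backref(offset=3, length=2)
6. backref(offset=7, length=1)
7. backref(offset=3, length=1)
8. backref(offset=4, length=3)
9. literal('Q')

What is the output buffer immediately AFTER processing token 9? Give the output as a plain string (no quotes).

Answer: IBIBIBIBBIBBBIBQ

Derivation:
Token 1: literal('I'). Output: "I"
Token 2: literal('B'). Output: "IB"
Token 3: backref(off=2, len=4) (overlapping!). Copied 'IBIB' from pos 0. Output: "IBIBIB"
Token 4: backref(off=6, len=2). Copied 'IB' from pos 0. Output: "IBIBIBIB"
Token 5: backref(off=3, len=2). Copied 'BI' from pos 5. Output: "IBIBIBIBBI"
Token 6: backref(off=7, len=1). Copied 'B' from pos 3. Output: "IBIBIBIBBIB"
Token 7: backref(off=3, len=1). Copied 'B' from pos 8. Output: "IBIBIBIBBIBB"
Token 8: backref(off=4, len=3). Copied 'BIB' from pos 8. Output: "IBIBIBIBBIBBBIB"
Token 9: literal('Q'). Output: "IBIBIBIBBIBBBIBQ"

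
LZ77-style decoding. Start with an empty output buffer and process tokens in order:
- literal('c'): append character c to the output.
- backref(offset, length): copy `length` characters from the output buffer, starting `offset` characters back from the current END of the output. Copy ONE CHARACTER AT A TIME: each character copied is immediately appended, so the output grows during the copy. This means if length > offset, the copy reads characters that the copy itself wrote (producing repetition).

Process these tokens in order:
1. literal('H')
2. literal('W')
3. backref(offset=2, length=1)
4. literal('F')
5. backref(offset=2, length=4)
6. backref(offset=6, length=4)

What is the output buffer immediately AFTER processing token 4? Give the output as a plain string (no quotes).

Token 1: literal('H'). Output: "H"
Token 2: literal('W'). Output: "HW"
Token 3: backref(off=2, len=1). Copied 'H' from pos 0. Output: "HWH"
Token 4: literal('F'). Output: "HWHF"

Answer: HWHF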